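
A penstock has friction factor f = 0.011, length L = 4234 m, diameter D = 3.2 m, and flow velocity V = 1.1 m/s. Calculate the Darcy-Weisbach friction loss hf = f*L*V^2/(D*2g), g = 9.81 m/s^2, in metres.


hf = 0.011 * 4234 * 1.1^2 / (3.2 * 2 * 9.81) = 0.8976 m


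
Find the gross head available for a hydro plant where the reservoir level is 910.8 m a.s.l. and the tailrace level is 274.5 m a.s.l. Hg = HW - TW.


Hg = 910.8 - 274.5 = 636.3000 m


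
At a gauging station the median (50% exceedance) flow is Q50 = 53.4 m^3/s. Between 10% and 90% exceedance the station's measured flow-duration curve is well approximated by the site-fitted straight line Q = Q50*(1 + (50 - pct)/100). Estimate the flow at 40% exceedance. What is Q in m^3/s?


Q = 53.4 * (1 + (50 - 40)/100) = 58.7400 m^3/s


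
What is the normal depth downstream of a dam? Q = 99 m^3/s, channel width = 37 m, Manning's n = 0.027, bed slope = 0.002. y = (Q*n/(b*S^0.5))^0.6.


y = (99 * 0.027 / (37 * 0.002^0.5))^0.6 = 1.3334 m


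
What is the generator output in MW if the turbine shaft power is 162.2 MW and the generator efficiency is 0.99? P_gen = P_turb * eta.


P_gen = 162.2 * 0.99 = 160.5780 MW


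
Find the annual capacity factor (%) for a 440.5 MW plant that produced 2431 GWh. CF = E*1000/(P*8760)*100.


CF = 2431 * 1000 / (440.5 * 8760) * 100 = 62.9992 %


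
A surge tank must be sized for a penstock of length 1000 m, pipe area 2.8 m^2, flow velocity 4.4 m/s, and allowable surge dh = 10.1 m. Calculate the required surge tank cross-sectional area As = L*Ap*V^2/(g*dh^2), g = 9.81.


As = 1000 * 2.8 * 4.4^2 / (9.81 * 10.1^2) = 54.1691 m^2


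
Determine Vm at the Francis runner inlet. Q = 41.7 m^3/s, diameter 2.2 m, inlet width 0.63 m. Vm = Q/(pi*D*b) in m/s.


Vm = 41.7 / (pi * 2.2 * 0.63) = 9.5769 m/s


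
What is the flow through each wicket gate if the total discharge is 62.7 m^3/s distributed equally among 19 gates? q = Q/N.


q = 62.7 / 19 = 3.3000 m^3/s


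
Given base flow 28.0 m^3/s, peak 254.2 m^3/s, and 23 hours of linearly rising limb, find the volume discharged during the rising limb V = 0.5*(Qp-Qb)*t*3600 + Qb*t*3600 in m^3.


V = 0.5*(254.2 - 28.0)*23*3600 + 28.0*23*3600 = 1.1683e+07 m^3


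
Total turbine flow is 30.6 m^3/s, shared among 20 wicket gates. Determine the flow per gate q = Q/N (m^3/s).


q = 30.6 / 20 = 1.5300 m^3/s


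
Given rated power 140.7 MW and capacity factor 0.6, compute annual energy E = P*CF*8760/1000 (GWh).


E = 140.7 * 0.6 * 8760 / 1000 = 739.5192 GWh


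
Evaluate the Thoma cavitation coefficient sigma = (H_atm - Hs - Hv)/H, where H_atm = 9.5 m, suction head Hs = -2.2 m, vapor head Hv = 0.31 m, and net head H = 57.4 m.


sigma = (9.5 - (-2.2) - 0.31) / 57.4 = 0.1984


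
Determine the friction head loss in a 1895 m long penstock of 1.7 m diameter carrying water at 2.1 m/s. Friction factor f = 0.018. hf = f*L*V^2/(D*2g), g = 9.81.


hf = 0.018 * 1895 * 2.1^2 / (1.7 * 2 * 9.81) = 4.5100 m


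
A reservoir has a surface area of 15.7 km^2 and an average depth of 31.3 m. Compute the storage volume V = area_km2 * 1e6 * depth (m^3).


V = 15.7 * 1e6 * 31.3 = 4.9141e+08 m^3


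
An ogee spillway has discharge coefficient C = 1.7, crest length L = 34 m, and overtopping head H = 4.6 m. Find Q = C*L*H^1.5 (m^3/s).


Q = 1.7 * 34 * 4.6^1.5 = 570.2491 m^3/s


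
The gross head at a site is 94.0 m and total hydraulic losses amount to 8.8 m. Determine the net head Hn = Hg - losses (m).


Hn = 94.0 - 8.8 = 85.2000 m


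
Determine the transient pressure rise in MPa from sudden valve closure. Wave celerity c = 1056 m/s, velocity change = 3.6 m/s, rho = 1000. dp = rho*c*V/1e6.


dp = 1000 * 1056 * 3.6 / 1e6 = 3.8016 MPa


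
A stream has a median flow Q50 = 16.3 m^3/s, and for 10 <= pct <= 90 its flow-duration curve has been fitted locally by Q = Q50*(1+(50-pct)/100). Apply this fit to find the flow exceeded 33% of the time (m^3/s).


Q = 16.3 * (1 + (50 - 33)/100) = 19.0710 m^3/s


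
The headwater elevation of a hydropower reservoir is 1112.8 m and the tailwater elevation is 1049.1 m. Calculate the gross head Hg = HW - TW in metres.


Hg = 1112.8 - 1049.1 = 63.7000 m


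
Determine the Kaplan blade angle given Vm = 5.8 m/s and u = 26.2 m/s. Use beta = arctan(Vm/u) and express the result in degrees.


beta = arctan(5.8 / 26.2) = 12.4825 degrees


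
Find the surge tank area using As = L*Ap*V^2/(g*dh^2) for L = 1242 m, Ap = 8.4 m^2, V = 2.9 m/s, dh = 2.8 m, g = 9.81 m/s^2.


As = 1242 * 8.4 * 2.9^2 / (9.81 * 2.8^2) = 1140.8060 m^2


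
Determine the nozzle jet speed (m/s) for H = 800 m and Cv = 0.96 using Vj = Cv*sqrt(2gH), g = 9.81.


Vj = 0.96 * sqrt(2*9.81*800) = 120.2723 m/s


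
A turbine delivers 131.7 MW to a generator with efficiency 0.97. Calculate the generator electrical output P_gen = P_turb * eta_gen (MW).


P_gen = 131.7 * 0.97 = 127.7490 MW


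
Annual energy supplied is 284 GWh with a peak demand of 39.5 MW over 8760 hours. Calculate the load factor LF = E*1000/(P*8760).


LF = 284 * 1000 / (39.5 * 8760) = 0.8208


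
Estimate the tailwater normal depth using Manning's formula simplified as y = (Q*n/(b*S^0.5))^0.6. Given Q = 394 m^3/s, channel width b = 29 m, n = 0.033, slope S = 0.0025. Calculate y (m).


y = (394 * 0.033 / (29 * 0.0025^0.5))^0.6 = 3.7289 m


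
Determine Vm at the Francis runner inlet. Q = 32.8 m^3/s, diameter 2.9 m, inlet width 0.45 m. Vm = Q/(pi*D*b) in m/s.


Vm = 32.8 / (pi * 2.9 * 0.45) = 8.0004 m/s


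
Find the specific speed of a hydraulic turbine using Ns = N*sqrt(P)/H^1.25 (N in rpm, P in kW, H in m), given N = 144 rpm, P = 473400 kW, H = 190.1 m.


Ns = 144 * 473400^0.5 / 190.1^1.25 = 140.3618


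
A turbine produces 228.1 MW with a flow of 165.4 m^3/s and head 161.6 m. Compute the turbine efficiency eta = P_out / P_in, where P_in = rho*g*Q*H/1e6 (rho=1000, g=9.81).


P_in = 1000 * 9.81 * 165.4 * 161.6 / 1e6 = 262.2080 MW
eta = 228.1 / 262.2080 = 0.8699


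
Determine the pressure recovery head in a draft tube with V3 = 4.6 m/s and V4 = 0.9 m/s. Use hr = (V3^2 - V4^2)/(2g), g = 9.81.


hr = (4.6^2 - 0.9^2) / (2*9.81) = 1.0372 m


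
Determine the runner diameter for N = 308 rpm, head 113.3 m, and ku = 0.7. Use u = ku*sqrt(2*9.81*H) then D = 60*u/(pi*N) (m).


u = 0.7 * sqrt(2*9.81*113.3) = 33.0037 m/s
D = 60 * 33.0037 / (pi * 308) = 2.0465 m


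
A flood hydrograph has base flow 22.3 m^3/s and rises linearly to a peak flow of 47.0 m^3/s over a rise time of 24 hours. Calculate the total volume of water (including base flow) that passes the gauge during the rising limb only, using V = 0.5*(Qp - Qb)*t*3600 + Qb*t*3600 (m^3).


V = 0.5*(47.0 - 22.3)*24*3600 + 22.3*24*3600 = 2.9938e+06 m^3


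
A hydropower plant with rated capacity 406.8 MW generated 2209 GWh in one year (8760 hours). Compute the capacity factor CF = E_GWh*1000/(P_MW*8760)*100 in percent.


CF = 2209 * 1000 / (406.8 * 8760) * 100 = 61.9884 %


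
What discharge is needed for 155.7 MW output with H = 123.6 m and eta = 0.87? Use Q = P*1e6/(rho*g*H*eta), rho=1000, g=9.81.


Q = 155.7 * 1e6 / (1000 * 9.81 * 123.6 * 0.87) = 147.5985 m^3/s


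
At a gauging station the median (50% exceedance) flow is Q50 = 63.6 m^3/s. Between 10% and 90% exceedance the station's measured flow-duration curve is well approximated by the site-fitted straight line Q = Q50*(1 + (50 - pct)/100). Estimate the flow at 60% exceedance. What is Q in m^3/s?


Q = 63.6 * (1 + (50 - 60)/100) = 57.2400 m^3/s


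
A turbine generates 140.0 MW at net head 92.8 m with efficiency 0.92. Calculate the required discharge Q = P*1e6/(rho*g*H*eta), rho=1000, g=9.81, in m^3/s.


Q = 140.0 * 1e6 / (1000 * 9.81 * 92.8 * 0.92) = 167.1565 m^3/s


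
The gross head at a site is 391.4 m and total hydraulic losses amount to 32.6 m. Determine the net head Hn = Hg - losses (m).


Hn = 391.4 - 32.6 = 358.8000 m


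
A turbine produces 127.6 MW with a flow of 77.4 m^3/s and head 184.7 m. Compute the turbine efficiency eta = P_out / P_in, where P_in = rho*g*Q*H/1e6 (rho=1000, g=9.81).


P_in = 1000 * 9.81 * 77.4 * 184.7 / 1e6 = 140.2416 MW
eta = 127.6 / 140.2416 = 0.9099


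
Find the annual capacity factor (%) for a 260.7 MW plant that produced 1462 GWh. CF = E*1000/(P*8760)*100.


CF = 1462 * 1000 / (260.7 * 8760) * 100 = 64.0180 %


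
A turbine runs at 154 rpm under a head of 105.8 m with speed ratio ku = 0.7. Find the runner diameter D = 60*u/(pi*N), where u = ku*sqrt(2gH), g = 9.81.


u = 0.7 * sqrt(2*9.81*105.8) = 31.8926 m/s
D = 60 * 31.8926 / (pi * 154) = 3.9552 m


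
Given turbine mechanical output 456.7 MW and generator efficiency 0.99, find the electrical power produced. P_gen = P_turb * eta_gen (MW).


P_gen = 456.7 * 0.99 = 452.1330 MW


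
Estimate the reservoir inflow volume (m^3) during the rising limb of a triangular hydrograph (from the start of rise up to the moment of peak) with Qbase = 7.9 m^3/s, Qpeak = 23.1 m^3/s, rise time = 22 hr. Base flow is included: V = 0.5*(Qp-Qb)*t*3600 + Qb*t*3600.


V = 0.5*(23.1 - 7.9)*22*3600 + 7.9*22*3600 = 1.2276e+06 m^3


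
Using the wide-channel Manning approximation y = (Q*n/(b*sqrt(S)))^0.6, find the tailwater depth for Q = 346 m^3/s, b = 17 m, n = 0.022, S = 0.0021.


y = (346 * 0.022 / (17 * 0.0021^0.5))^0.6 = 3.9261 m


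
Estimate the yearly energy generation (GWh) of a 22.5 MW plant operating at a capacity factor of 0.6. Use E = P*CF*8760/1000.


E = 22.5 * 0.6 * 8760 / 1000 = 118.2600 GWh


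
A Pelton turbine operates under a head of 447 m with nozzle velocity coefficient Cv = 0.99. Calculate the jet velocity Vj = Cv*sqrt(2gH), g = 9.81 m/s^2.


Vj = 0.99 * sqrt(2*9.81*447) = 92.7125 m/s


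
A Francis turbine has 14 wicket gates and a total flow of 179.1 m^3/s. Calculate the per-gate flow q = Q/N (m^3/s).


q = 179.1 / 14 = 12.7929 m^3/s


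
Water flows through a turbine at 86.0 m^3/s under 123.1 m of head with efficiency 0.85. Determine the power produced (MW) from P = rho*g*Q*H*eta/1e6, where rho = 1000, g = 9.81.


P = 1000 * 9.81 * 86.0 * 123.1 * 0.85 / 1e6 = 88.2764 MW


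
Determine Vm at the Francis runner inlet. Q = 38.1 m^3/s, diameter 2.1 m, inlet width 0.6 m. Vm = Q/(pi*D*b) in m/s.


Vm = 38.1 / (pi * 2.1 * 0.6) = 9.6251 m/s


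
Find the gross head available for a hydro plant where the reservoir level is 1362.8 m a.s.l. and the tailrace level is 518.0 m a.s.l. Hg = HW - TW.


Hg = 1362.8 - 518.0 = 844.8000 m


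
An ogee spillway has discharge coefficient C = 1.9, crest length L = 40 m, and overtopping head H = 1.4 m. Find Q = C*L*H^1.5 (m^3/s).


Q = 1.9 * 40 * 1.4^1.5 = 125.8942 m^3/s


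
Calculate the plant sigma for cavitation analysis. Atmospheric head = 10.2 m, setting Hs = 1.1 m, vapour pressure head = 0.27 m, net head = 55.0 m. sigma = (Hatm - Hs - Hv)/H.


sigma = (10.2 - 1.1 - 0.27) / 55.0 = 0.1605


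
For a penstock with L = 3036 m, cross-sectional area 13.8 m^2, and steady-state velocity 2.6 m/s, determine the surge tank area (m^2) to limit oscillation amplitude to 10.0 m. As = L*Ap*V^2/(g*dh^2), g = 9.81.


As = 3036 * 13.8 * 2.6^2 / (9.81 * 10.0^2) = 288.7078 m^2


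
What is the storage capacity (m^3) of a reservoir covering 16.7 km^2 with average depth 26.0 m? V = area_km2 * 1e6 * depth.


V = 16.7 * 1e6 * 26.0 = 4.3420e+08 m^3


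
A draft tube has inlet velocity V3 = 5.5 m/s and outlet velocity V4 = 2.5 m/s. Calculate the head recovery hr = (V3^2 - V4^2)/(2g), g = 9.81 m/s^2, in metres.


hr = (5.5^2 - 2.5^2) / (2*9.81) = 1.2232 m


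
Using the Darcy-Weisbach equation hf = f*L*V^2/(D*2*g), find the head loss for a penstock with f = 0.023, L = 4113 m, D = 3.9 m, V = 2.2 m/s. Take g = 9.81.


hf = 0.023 * 4113 * 2.2^2 / (3.9 * 2 * 9.81) = 5.9837 m


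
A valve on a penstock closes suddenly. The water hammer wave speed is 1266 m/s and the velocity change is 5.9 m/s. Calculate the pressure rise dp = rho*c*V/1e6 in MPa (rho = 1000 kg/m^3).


dp = 1000 * 1266 * 5.9 / 1e6 = 7.4694 MPa


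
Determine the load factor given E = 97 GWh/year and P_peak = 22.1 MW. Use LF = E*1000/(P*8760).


LF = 97 * 1000 / (22.1 * 8760) = 0.5010


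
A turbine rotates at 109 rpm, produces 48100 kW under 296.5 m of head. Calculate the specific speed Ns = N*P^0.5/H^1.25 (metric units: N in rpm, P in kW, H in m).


Ns = 109 * 48100^0.5 / 296.5^1.25 = 19.4298


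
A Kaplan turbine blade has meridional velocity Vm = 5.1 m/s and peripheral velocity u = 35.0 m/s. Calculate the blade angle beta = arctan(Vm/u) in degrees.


beta = arctan(5.1 / 35.0) = 8.2905 degrees


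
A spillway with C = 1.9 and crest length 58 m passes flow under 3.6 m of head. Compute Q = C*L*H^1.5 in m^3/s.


Q = 1.9 * 58 * 3.6^1.5 = 752.7233 m^3/s


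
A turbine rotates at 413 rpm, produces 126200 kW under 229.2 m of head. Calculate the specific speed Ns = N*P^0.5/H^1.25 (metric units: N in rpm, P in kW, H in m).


Ns = 413 * 126200^0.5 / 229.2^1.25 = 164.5173


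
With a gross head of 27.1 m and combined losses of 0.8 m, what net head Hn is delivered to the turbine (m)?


Hn = 27.1 - 0.8 = 26.3000 m


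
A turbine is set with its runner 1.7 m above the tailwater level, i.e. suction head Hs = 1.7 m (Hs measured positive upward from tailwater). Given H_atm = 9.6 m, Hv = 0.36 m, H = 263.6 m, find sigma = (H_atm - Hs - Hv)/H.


sigma = (9.6 - 1.7 - 0.36) / 263.6 = 0.0286


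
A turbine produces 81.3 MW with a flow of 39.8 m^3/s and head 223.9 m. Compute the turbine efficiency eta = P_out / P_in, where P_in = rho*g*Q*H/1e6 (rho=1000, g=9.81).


P_in = 1000 * 9.81 * 39.8 * 223.9 / 1e6 = 87.4191 MW
eta = 81.3 / 87.4191 = 0.9300


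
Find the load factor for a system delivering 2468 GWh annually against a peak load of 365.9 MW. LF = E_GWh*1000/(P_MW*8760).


LF = 2468 * 1000 / (365.9 * 8760) = 0.7700


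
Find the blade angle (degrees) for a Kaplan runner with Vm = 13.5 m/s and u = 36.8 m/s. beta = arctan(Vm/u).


beta = arctan(13.5 / 36.8) = 20.1455 degrees


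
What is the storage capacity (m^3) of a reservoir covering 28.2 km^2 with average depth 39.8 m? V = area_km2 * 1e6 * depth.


V = 28.2 * 1e6 * 39.8 = 1.1224e+09 m^3


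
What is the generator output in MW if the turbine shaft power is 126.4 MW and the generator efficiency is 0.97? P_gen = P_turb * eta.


P_gen = 126.4 * 0.97 = 122.6080 MW


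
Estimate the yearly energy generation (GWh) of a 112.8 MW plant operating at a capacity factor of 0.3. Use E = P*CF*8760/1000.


E = 112.8 * 0.3 * 8760 / 1000 = 296.4384 GWh


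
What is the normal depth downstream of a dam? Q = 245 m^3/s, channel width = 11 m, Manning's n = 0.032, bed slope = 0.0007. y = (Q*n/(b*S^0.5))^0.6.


y = (245 * 0.032 / (11 * 0.0007^0.5))^0.6 = 7.2148 m


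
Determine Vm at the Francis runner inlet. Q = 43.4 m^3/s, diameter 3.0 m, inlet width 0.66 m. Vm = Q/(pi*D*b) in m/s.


Vm = 43.4 / (pi * 3.0 * 0.66) = 6.9771 m/s


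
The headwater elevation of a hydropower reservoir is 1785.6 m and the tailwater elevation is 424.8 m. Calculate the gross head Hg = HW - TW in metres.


Hg = 1785.6 - 424.8 = 1360.8000 m


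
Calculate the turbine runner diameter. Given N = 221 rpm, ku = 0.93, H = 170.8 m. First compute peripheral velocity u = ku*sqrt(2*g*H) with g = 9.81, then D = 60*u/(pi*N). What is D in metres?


u = 0.93 * sqrt(2*9.81*170.8) = 53.8364 m/s
D = 60 * 53.8364 / (pi * 221) = 4.6525 m


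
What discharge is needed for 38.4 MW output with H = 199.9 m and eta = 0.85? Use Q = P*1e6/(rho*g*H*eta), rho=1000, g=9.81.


Q = 38.4 * 1e6 / (1000 * 9.81 * 199.9 * 0.85) = 23.0372 m^3/s


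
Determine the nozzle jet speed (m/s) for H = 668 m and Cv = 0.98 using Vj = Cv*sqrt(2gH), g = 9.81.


Vj = 0.98 * sqrt(2*9.81*668) = 112.1925 m/s


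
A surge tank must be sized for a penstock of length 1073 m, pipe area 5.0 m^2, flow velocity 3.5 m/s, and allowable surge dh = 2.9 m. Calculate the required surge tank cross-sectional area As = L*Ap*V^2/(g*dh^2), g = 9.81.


As = 1073 * 5.0 * 3.5^2 / (9.81 * 2.9^2) = 796.6009 m^2


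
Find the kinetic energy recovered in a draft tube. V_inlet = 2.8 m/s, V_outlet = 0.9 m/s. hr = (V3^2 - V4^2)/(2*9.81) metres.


hr = (2.8^2 - 0.9^2) / (2*9.81) = 0.3583 m


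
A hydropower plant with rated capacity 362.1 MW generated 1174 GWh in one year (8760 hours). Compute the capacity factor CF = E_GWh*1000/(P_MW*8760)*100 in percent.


CF = 1174 * 1000 / (362.1 * 8760) * 100 = 37.0114 %


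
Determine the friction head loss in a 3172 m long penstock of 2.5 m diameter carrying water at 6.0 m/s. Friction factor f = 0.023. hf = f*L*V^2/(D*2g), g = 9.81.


hf = 0.023 * 3172 * 6.0^2 / (2.5 * 2 * 9.81) = 53.5457 m


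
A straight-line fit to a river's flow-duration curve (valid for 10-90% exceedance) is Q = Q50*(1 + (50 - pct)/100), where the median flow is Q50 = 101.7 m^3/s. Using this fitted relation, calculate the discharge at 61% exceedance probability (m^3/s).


Q = 101.7 * (1 + (50 - 61)/100) = 90.5130 m^3/s


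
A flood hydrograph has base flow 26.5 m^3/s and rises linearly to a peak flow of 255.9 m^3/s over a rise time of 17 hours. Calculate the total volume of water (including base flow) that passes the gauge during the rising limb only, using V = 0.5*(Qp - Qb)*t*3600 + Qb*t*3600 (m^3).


V = 0.5*(255.9 - 26.5)*17*3600 + 26.5*17*3600 = 8.6414e+06 m^3


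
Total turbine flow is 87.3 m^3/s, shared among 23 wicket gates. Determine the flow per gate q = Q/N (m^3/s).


q = 87.3 / 23 = 3.7957 m^3/s


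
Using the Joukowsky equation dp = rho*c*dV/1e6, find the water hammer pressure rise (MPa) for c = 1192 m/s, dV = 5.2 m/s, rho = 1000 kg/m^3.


dp = 1000 * 1192 * 5.2 / 1e6 = 6.1984 MPa


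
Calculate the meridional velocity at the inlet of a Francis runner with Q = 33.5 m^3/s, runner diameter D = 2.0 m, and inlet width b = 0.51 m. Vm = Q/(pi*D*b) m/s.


Vm = 33.5 / (pi * 2.0 * 0.51) = 10.4543 m/s


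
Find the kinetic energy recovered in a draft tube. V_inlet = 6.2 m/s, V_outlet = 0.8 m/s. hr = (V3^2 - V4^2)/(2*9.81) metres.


hr = (6.2^2 - 0.8^2) / (2*9.81) = 1.9266 m


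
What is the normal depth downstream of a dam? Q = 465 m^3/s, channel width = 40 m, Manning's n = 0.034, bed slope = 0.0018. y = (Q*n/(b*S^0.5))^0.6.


y = (465 * 0.034 / (40 * 0.0018^0.5))^0.6 = 3.8154 m


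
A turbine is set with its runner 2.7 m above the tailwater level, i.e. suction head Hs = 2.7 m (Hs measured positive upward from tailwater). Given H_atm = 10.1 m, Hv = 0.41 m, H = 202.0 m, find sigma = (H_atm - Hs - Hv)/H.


sigma = (10.1 - 2.7 - 0.41) / 202.0 = 0.0346


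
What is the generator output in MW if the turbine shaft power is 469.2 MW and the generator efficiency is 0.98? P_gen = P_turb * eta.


P_gen = 469.2 * 0.98 = 459.8160 MW


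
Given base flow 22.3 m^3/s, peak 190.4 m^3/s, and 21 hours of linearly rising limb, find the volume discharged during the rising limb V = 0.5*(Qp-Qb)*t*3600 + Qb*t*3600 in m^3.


V = 0.5*(190.4 - 22.3)*21*3600 + 22.3*21*3600 = 8.0401e+06 m^3


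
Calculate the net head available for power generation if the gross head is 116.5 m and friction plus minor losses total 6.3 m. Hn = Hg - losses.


Hn = 116.5 - 6.3 = 110.2000 m


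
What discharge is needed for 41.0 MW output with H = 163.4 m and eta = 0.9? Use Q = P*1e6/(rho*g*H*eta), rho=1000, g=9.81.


Q = 41.0 * 1e6 / (1000 * 9.81 * 163.4 * 0.9) = 28.4198 m^3/s


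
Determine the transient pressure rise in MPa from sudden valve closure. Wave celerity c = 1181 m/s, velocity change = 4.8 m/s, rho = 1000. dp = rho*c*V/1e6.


dp = 1000 * 1181 * 4.8 / 1e6 = 5.6688 MPa


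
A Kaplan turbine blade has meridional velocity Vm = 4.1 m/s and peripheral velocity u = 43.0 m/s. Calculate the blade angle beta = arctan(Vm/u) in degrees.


beta = arctan(4.1 / 43.0) = 5.4466 degrees


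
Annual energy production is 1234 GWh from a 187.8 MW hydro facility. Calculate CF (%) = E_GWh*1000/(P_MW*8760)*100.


CF = 1234 * 1000 / (187.8 * 8760) * 100 = 75.0094 %


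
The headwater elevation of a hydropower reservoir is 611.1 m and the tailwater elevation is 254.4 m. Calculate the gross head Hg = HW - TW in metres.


Hg = 611.1 - 254.4 = 356.7000 m


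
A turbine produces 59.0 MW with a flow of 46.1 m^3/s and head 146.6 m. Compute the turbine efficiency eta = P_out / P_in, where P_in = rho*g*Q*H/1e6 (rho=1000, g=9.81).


P_in = 1000 * 9.81 * 46.1 * 146.6 / 1e6 = 66.2985 MW
eta = 59.0 / 66.2985 = 0.8899


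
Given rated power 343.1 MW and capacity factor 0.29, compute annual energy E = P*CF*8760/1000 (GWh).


E = 343.1 * 0.29 * 8760 / 1000 = 871.6112 GWh


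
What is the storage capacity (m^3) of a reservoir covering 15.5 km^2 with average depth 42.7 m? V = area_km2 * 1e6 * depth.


V = 15.5 * 1e6 * 42.7 = 6.6185e+08 m^3


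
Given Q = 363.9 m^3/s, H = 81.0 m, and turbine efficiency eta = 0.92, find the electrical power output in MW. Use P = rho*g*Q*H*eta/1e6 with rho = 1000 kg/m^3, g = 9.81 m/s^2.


P = 1000 * 9.81 * 363.9 * 81.0 * 0.92 / 1e6 = 266.0259 MW


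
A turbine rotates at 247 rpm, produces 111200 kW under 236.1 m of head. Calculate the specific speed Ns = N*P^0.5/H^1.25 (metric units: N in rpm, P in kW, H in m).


Ns = 247 * 111200^0.5 / 236.1^1.25 = 88.9978


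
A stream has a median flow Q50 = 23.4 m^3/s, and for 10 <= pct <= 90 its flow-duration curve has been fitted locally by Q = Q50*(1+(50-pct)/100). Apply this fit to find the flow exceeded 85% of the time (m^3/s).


Q = 23.4 * (1 + (50 - 85)/100) = 15.2100 m^3/s


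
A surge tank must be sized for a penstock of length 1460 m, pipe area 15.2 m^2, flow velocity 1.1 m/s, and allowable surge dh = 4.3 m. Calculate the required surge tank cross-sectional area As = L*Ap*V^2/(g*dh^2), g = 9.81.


As = 1460 * 15.2 * 1.1^2 / (9.81 * 4.3^2) = 148.0389 m^2


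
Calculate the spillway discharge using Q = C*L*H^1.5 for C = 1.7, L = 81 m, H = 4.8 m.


Q = 1.7 * 81 * 4.8^1.5 = 1448.0908 m^3/s


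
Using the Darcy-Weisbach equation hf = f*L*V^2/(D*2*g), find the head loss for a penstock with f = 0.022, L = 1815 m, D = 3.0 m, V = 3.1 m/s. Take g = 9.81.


hf = 0.022 * 1815 * 3.1^2 / (3.0 * 2 * 9.81) = 6.5193 m


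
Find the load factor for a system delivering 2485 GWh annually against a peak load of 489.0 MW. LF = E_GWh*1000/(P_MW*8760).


LF = 2485 * 1000 / (489.0 * 8760) = 0.5801


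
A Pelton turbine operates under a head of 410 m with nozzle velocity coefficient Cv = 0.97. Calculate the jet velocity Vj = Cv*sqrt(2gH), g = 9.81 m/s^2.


Vj = 0.97 * sqrt(2*9.81*410) = 86.9988 m/s


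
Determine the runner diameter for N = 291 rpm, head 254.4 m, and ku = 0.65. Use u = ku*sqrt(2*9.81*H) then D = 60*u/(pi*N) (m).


u = 0.65 * sqrt(2*9.81*254.4) = 45.9221 m/s
D = 60 * 45.9221 / (pi * 291) = 3.0139 m


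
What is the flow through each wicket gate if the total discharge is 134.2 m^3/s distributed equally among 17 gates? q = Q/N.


q = 134.2 / 17 = 7.8941 m^3/s


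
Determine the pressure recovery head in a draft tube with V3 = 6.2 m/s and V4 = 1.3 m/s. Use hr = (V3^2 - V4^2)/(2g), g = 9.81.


hr = (6.2^2 - 1.3^2) / (2*9.81) = 1.8731 m


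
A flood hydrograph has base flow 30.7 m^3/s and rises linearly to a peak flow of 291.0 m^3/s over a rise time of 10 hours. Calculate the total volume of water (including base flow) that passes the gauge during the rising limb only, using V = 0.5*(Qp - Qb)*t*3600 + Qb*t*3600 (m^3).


V = 0.5*(291.0 - 30.7)*10*3600 + 30.7*10*3600 = 5.7906e+06 m^3


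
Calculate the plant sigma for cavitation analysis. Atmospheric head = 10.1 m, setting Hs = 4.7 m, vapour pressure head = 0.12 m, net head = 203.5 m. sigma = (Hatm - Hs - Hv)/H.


sigma = (10.1 - 4.7 - 0.12) / 203.5 = 0.0259


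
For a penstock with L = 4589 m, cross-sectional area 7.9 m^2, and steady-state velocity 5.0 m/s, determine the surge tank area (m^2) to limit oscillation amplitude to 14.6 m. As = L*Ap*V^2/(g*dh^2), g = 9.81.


As = 4589 * 7.9 * 5.0^2 / (9.81 * 14.6^2) = 433.4215 m^2


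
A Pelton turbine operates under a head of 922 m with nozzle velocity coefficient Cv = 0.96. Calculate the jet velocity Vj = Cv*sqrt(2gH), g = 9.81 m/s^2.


Vj = 0.96 * sqrt(2*9.81*922) = 129.1178 m/s


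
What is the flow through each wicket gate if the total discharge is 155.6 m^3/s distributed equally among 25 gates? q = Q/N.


q = 155.6 / 25 = 6.2240 m^3/s


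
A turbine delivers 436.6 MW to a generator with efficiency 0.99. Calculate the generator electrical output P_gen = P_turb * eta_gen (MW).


P_gen = 436.6 * 0.99 = 432.2340 MW


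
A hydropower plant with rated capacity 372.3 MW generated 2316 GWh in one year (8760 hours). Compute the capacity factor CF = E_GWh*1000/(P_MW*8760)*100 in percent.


CF = 2316 * 1000 / (372.3 * 8760) * 100 = 71.0136 %


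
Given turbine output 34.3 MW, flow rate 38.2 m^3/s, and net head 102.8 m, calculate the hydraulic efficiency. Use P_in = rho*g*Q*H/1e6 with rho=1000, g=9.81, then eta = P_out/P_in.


P_in = 1000 * 9.81 * 38.2 * 102.8 / 1e6 = 38.5235 MW
eta = 34.3 / 38.5235 = 0.8904


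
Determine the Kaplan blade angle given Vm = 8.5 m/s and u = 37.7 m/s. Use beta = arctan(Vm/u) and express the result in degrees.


beta = arctan(8.5 / 37.7) = 12.7057 degrees


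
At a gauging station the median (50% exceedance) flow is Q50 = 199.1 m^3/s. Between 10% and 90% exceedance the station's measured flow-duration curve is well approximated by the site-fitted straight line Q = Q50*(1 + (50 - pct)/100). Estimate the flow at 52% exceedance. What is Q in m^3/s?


Q = 199.1 * (1 + (50 - 52)/100) = 195.1180 m^3/s


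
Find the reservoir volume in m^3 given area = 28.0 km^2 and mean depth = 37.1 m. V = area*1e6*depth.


V = 28.0 * 1e6 * 37.1 = 1.0388e+09 m^3


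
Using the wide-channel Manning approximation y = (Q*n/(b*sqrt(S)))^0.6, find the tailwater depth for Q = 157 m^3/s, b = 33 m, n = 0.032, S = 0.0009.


y = (157 * 0.032 / (33 * 0.0009^0.5))^0.6 = 2.6500 m


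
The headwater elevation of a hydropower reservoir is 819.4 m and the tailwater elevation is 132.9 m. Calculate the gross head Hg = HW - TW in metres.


Hg = 819.4 - 132.9 = 686.5000 m


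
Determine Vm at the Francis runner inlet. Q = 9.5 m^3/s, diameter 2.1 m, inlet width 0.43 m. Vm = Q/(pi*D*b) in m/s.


Vm = 9.5 / (pi * 2.1 * 0.43) = 3.3488 m/s


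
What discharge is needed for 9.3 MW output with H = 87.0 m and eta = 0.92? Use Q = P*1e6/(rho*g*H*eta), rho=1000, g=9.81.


Q = 9.3 * 1e6 / (1000 * 9.81 * 87.0 * 0.92) = 11.8442 m^3/s


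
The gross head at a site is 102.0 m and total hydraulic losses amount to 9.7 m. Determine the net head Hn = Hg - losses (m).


Hn = 102.0 - 9.7 = 92.3000 m


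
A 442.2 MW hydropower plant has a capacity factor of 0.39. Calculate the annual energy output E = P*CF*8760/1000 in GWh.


E = 442.2 * 0.39 * 8760 / 1000 = 1510.7321 GWh


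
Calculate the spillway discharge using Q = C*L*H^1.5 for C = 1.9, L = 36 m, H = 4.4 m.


Q = 1.9 * 36 * 4.4^1.5 = 631.2990 m^3/s


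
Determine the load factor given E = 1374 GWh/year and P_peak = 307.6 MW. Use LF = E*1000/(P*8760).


LF = 1374 * 1000 / (307.6 * 8760) = 0.5099


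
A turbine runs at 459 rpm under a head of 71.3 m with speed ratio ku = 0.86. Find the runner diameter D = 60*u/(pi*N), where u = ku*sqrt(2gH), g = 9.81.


u = 0.86 * sqrt(2*9.81*71.3) = 32.1657 m/s
D = 60 * 32.1657 / (pi * 459) = 1.3384 m


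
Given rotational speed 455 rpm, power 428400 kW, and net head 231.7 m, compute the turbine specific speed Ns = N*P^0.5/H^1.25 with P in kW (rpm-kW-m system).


Ns = 455 * 428400^0.5 / 231.7^1.25 = 329.4417


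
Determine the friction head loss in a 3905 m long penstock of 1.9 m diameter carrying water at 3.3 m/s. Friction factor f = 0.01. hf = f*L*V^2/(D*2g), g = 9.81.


hf = 0.01 * 3905 * 3.3^2 / (1.9 * 2 * 9.81) = 11.4077 m


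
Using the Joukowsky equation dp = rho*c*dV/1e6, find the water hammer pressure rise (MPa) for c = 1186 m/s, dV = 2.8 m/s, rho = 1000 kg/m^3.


dp = 1000 * 1186 * 2.8 / 1e6 = 3.3208 MPa


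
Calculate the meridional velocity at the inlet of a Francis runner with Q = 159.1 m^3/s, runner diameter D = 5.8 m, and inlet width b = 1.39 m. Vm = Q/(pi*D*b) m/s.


Vm = 159.1 / (pi * 5.8 * 1.39) = 6.2817 m/s


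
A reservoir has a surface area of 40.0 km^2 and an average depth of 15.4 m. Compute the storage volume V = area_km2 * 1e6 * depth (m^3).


V = 40.0 * 1e6 * 15.4 = 6.1600e+08 m^3


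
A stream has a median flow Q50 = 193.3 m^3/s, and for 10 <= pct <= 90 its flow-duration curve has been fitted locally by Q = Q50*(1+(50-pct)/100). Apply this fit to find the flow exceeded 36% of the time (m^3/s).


Q = 193.3 * (1 + (50 - 36)/100) = 220.3620 m^3/s


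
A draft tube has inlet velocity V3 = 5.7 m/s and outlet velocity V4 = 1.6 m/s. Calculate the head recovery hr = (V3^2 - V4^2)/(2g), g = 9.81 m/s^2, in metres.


hr = (5.7^2 - 1.6^2) / (2*9.81) = 1.5255 m


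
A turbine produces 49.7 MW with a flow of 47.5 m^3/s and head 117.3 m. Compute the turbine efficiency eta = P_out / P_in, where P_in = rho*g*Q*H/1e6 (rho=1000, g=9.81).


P_in = 1000 * 9.81 * 47.5 * 117.3 / 1e6 = 54.6589 MW
eta = 49.7 / 54.6589 = 0.9093


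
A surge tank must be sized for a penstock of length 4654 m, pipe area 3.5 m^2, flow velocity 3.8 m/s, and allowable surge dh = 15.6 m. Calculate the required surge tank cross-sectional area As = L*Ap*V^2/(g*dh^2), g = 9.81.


As = 4654 * 3.5 * 3.8^2 / (9.81 * 15.6^2) = 98.5243 m^2


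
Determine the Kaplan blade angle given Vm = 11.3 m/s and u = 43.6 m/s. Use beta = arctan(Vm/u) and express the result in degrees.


beta = arctan(11.3 / 43.6) = 14.5299 degrees


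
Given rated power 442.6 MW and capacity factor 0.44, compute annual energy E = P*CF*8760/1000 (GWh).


E = 442.6 * 0.44 * 8760 / 1000 = 1705.9574 GWh


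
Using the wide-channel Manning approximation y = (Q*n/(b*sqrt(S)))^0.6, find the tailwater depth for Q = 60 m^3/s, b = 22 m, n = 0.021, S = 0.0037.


y = (60 * 0.021 / (22 * 0.0037^0.5))^0.6 = 0.9645 m


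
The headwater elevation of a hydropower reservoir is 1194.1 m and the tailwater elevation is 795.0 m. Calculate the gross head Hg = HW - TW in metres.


Hg = 1194.1 - 795.0 = 399.1000 m


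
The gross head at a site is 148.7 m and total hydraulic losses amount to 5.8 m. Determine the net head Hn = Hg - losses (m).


Hn = 148.7 - 5.8 = 142.9000 m


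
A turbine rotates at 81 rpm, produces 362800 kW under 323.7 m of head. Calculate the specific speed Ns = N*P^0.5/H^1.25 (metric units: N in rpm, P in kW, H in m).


Ns = 81 * 362800^0.5 / 323.7^1.25 = 35.5337


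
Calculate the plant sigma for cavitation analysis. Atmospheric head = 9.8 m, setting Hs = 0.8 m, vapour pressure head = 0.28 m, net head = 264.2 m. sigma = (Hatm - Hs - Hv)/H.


sigma = (9.8 - 0.8 - 0.28) / 264.2 = 0.0330


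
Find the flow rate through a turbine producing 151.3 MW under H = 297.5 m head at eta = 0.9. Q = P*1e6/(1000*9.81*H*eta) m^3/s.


Q = 151.3 * 1e6 / (1000 * 9.81 * 297.5 * 0.9) = 57.6024 m^3/s


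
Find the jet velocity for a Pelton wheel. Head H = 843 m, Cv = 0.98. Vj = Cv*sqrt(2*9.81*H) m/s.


Vj = 0.98 * sqrt(2*9.81*843) = 126.0345 m/s


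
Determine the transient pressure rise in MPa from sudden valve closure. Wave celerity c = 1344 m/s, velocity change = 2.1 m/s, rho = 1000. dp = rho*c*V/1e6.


dp = 1000 * 1344 * 2.1 / 1e6 = 2.8224 MPa


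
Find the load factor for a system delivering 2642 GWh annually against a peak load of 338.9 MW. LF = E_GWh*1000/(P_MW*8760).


LF = 2642 * 1000 / (338.9 * 8760) = 0.8899


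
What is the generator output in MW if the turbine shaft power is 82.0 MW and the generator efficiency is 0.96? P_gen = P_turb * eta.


P_gen = 82.0 * 0.96 = 78.7200 MW


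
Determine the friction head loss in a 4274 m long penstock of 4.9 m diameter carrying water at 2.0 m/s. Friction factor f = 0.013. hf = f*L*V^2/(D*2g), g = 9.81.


hf = 0.013 * 4274 * 2.0^2 / (4.9 * 2 * 9.81) = 2.3118 m


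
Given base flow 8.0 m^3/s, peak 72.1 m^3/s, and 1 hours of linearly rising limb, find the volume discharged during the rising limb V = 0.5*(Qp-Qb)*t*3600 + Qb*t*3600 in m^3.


V = 0.5*(72.1 - 8.0)*1*3600 + 8.0*1*3600 = 144180.0000 m^3


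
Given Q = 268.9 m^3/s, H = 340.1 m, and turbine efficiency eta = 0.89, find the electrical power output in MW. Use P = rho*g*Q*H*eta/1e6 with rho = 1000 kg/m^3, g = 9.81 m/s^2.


P = 1000 * 9.81 * 268.9 * 340.1 * 0.89 / 1e6 = 798.4660 MW


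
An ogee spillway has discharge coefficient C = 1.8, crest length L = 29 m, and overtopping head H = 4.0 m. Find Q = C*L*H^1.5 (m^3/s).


Q = 1.8 * 29 * 4.0^1.5 = 417.6000 m^3/s


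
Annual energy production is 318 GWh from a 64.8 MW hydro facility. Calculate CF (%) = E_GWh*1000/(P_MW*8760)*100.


CF = 318 * 1000 / (64.8 * 8760) * 100 = 56.0206 %


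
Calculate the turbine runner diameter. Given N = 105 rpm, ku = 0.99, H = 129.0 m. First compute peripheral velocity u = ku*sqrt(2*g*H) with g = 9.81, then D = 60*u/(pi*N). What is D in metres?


u = 0.99 * sqrt(2*9.81*129.0) = 49.8058 m/s
D = 60 * 49.8058 / (pi * 105) = 9.0592 m


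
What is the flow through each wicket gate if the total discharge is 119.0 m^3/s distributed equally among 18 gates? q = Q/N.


q = 119.0 / 18 = 6.6111 m^3/s


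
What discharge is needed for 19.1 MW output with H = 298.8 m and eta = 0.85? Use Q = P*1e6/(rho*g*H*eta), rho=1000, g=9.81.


Q = 19.1 * 1e6 / (1000 * 9.81 * 298.8 * 0.85) = 7.6659 m^3/s


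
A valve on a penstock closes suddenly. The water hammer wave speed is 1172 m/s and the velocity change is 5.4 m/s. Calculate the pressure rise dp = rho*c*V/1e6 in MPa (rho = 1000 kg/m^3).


dp = 1000 * 1172 * 5.4 / 1e6 = 6.3288 MPa


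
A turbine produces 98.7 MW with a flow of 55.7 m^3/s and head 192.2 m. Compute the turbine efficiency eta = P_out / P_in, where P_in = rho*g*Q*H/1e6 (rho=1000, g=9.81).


P_in = 1000 * 9.81 * 55.7 * 192.2 / 1e6 = 105.0213 MW
eta = 98.7 / 105.0213 = 0.9398


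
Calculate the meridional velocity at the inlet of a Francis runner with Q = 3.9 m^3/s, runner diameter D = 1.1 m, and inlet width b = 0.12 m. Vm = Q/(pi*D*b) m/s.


Vm = 3.9 / (pi * 1.1 * 0.12) = 9.4046 m/s


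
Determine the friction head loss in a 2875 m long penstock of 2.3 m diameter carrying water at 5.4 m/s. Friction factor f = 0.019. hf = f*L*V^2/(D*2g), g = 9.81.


hf = 0.019 * 2875 * 5.4^2 / (2.3 * 2 * 9.81) = 35.2982 m


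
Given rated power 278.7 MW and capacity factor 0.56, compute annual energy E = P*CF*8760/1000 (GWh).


E = 278.7 * 0.56 * 8760 / 1000 = 1367.1907 GWh


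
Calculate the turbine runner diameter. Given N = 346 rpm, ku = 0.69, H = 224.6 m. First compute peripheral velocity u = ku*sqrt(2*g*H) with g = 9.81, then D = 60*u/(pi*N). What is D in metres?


u = 0.69 * sqrt(2*9.81*224.6) = 45.8040 m/s
D = 60 * 45.8040 / (pi * 346) = 2.5283 m


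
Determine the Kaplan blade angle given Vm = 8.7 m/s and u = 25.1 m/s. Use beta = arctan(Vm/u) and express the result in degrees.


beta = arctan(8.7 / 25.1) = 19.1170 degrees


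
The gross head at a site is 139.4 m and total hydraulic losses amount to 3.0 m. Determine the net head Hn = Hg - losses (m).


Hn = 139.4 - 3.0 = 136.4000 m


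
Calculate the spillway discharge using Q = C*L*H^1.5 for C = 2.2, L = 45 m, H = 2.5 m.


Q = 2.2 * 45 * 2.5^1.5 = 391.3319 m^3/s


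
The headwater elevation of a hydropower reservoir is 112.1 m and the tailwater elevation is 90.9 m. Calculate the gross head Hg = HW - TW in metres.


Hg = 112.1 - 90.9 = 21.2000 m


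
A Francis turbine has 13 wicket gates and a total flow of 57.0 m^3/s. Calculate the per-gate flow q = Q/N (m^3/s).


q = 57.0 / 13 = 4.3846 m^3/s


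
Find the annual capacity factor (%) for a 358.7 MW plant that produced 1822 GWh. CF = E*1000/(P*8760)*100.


CF = 1822 * 1000 / (358.7 * 8760) * 100 = 57.9846 %


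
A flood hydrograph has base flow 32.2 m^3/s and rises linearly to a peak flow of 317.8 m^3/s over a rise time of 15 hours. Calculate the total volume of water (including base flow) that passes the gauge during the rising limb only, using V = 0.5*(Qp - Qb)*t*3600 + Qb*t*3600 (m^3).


V = 0.5*(317.8 - 32.2)*15*3600 + 32.2*15*3600 = 9.4500e+06 m^3


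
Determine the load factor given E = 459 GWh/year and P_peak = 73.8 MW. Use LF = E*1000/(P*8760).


LF = 459 * 1000 / (73.8 * 8760) = 0.7100


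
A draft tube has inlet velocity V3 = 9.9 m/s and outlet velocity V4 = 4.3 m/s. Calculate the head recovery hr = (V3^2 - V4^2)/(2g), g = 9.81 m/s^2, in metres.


hr = (9.9^2 - 4.3^2) / (2*9.81) = 4.0530 m


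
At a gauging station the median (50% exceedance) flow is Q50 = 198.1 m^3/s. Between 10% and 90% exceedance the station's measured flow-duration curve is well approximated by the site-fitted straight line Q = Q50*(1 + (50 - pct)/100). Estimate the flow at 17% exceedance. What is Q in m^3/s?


Q = 198.1 * (1 + (50 - 17)/100) = 263.4730 m^3/s


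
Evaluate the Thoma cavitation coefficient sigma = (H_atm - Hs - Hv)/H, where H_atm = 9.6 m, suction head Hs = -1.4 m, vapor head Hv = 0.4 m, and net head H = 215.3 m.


sigma = (9.6 - (-1.4) - 0.4) / 215.3 = 0.0492


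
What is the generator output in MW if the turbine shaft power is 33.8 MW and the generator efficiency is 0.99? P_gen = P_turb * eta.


P_gen = 33.8 * 0.99 = 33.4620 MW


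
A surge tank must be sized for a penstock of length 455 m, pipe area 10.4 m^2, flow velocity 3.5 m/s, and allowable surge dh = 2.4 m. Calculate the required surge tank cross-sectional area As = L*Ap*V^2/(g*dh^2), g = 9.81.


As = 455 * 10.4 * 3.5^2 / (9.81 * 2.4^2) = 1025.8629 m^2


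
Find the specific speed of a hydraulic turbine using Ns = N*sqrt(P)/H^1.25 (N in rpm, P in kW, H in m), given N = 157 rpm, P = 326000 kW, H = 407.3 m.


Ns = 157 * 326000^0.5 / 407.3^1.25 = 48.9909


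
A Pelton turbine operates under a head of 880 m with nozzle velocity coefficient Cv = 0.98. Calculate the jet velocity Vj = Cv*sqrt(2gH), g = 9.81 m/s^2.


Vj = 0.98 * sqrt(2*9.81*880) = 128.7707 m/s


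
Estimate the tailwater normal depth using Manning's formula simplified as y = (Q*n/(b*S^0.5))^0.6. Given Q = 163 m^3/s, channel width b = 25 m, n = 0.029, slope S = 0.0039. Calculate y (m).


y = (163 * 0.029 / (25 * 0.0039^0.5))^0.6 = 1.9439 m


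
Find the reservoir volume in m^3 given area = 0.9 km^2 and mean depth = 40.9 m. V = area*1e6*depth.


V = 0.9 * 1e6 * 40.9 = 3.6810e+07 m^3


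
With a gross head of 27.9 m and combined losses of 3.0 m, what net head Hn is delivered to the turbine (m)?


Hn = 27.9 - 3.0 = 24.9000 m


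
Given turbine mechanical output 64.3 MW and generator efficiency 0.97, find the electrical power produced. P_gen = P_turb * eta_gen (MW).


P_gen = 64.3 * 0.97 = 62.3710 MW


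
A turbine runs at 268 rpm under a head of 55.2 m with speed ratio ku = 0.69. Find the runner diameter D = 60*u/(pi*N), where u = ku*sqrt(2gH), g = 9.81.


u = 0.69 * sqrt(2*9.81*55.2) = 22.7074 m/s
D = 60 * 22.7074 / (pi * 268) = 1.6182 m


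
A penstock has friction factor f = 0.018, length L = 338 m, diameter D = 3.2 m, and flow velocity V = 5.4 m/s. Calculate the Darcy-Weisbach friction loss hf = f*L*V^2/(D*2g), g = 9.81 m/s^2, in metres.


hf = 0.018 * 338 * 5.4^2 / (3.2 * 2 * 9.81) = 2.8257 m
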